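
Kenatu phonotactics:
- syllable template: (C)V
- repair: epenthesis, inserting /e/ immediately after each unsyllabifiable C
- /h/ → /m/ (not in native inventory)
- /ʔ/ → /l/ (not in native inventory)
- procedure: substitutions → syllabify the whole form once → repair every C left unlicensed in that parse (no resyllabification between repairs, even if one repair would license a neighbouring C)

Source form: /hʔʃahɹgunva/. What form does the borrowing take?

Substitution: /h/ → /m/, /ʔ/ → /l/, giving /mlʃamɹgunva/.
Syllabifying with onset maximization leaves /m/, /l/, /m/, /ɹ/, /n/ stranded (no codas are permitted; onsets are limited to one consonant).
Each unlicensed consonant becomes the onset of a new syllable: /m/ → /me/, /l/ → /le/, /m/ → /me/, /ɹ/ → /ɹe/, /n/ → /ne/.

meleʃameɹeguneva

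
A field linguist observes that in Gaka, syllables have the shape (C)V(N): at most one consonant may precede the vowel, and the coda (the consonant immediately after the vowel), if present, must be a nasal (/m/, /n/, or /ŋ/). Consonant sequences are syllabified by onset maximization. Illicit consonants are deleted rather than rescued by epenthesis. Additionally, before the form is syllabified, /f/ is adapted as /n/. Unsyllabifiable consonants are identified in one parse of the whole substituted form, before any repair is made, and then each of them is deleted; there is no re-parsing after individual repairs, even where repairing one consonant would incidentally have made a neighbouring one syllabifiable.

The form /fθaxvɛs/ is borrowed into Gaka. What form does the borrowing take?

θavɛ

Substitution: /f/ → /n/, giving /nθaxvɛs/.
Syllabifying with onset maximization leaves /n/, /x/, /s/ stranded (only a nasal (/m/, /n/, or /ŋ/) is licensed in coda position; onsets are limited to one consonant).
Deletion applies to /n/, /x/, /s/.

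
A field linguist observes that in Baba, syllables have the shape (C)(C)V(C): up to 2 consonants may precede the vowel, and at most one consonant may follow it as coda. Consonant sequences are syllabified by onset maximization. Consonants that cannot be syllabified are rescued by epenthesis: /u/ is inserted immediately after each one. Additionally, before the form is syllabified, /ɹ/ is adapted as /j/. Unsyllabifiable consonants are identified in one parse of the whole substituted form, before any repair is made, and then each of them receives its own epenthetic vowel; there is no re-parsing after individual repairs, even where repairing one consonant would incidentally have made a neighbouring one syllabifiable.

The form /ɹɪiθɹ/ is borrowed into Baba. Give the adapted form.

jɪiθju

Substitution: /ɹ/ → /j/, giving /jɪiθj/.
Under (C)(C)V(C), the unsyllabifiable consonants are /j/ (at most one coda consonant is licensed; onsets may contain at most 2 consonants).
Inserting the epenthetic vowel yields /j/ → /ju/.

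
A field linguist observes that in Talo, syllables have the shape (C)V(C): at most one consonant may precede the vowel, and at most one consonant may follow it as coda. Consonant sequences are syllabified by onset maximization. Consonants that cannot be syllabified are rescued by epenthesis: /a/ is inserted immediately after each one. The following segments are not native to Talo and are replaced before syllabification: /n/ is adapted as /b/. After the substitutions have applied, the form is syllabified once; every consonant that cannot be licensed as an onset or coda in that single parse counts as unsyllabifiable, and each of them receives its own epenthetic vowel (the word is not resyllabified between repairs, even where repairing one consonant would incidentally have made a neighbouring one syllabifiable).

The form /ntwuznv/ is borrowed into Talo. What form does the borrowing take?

batawuzbava

Substitution: /n/ → /b/, giving /btwuzbv/.
Under (C)V(C), the unsyllabifiable consonants are /b/, /t/, /b/, /v/ (at most one coda consonant is licensed; onsets are limited to one consonant).
Each unlicensed consonant becomes the onset of a new syllable: /b/ → /ba/, /t/ → /ta/, /b/ → /ba/, /v/ → /va/.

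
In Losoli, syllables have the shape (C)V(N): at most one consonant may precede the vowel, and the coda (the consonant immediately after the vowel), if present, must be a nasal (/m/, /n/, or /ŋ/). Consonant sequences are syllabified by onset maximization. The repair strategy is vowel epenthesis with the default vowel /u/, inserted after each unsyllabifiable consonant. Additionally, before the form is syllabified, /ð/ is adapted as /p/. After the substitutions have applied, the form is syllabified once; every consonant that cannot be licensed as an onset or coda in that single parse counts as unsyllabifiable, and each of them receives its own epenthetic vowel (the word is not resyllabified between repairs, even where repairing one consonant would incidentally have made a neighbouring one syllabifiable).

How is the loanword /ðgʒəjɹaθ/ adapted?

puguʒəjuɹaθu

Substitution: /ð/ → /p/, giving /pgʒəjɹaθ/.
The consonants /p/, /g/, /j/, /θ/ cannot be parsed into a legal (C)V(N) syllable (only a nasal (/m/, /n/, or /ŋ/) is licensed in coda position; onsets are limited to one consonant).
Each unlicensed consonant becomes the onset of a new syllable: /p/ → /pu/, /g/ → /gu/, /j/ → /ju/, /θ/ → /θu/.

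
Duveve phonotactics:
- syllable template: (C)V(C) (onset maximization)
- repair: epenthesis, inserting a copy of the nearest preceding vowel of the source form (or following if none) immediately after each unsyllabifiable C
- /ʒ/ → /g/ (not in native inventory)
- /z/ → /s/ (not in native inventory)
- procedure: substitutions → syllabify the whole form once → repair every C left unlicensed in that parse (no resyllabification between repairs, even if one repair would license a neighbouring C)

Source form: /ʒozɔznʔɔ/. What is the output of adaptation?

gosɔsnɔʔɔ

Substitution: /ʒ/ → /g/, /z/ → /s/, giving /gosɔsnʔɔ/.
Syllabifying with onset maximization leaves /n/ stranded (at most one coda consonant is licensed; onsets are limited to one consonant).
Inserting the epenthetic vowel yields /n/ → /nɔ/.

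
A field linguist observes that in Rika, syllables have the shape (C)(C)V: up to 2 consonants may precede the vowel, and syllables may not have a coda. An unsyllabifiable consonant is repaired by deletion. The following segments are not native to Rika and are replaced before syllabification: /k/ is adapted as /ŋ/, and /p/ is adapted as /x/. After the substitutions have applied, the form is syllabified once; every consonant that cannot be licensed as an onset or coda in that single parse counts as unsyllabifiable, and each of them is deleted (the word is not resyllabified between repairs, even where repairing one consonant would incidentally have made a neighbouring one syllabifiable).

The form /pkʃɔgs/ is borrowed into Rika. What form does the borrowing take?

Substitution: /p/ → /x/, /k/ → /ŋ/, giving /xŋʃɔgs/.
The consonants /x/, /g/, /s/ cannot be parsed into a legal (C)(C)V syllable (no codas are permitted; onsets may contain at most 2 consonants).
Each unlicensed consonant is deleted: /x/, /g/, /s/.

ŋʃɔ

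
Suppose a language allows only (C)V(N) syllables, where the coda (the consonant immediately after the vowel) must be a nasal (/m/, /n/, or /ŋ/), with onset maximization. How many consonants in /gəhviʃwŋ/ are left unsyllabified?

Syllabifying with onset maximization leaves /h/, /ʃ/, /w/, /ŋ/ stranded (only a nasal (/m/, /n/, or /ŋ/) is licensed in coda position; onsets are limited to one consonant).

4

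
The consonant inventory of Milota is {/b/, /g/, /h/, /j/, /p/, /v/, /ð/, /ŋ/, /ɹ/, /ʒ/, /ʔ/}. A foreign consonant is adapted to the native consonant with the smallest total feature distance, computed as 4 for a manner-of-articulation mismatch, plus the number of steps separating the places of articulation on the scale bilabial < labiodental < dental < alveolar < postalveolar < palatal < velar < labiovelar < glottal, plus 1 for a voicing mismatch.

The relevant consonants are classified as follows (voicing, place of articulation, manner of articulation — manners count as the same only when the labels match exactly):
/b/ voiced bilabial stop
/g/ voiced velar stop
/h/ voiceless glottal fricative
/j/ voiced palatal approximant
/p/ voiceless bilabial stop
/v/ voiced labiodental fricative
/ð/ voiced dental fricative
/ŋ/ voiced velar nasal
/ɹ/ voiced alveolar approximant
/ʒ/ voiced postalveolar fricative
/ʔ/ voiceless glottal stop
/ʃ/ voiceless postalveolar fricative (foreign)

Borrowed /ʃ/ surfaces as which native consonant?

ʒ

/ʒ/ is closest: same manner (fricative), place distance 0 (postalveolar→postalveolar), voicing differs (+1); total 1. Next closest is /ð/ at distance 3.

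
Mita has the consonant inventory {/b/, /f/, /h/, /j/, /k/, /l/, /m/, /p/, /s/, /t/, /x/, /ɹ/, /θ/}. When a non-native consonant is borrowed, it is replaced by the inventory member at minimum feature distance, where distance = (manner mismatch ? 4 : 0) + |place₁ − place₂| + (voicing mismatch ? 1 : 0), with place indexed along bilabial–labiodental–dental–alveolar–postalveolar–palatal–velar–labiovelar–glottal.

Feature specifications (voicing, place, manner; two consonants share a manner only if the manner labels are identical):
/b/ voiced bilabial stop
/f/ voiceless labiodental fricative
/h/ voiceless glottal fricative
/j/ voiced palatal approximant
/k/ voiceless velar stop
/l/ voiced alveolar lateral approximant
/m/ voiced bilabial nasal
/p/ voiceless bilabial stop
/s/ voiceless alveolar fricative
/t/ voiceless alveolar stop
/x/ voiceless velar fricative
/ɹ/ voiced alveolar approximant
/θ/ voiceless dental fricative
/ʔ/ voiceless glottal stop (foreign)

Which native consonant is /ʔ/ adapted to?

k

/k/ is closest: same manner (stop), place distance 2 (glottal→velar), same voicing; total 2. Next closest is /h/ at distance 4.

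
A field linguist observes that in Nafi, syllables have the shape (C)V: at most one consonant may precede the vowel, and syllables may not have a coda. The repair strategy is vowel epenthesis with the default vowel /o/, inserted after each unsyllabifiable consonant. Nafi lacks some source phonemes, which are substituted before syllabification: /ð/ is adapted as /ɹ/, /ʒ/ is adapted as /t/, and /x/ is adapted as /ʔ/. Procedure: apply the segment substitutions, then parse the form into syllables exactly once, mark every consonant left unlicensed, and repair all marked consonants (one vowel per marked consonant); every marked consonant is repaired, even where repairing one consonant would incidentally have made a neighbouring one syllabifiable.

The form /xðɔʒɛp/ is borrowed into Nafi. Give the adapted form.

ʔoɹɔtɛpo

Substitution: /x/ → /ʔ/, /ð/ → /ɹ/, /ʒ/ → /t/, giving /ʔɹɔtɛp/.
The consonants /ʔ/, /p/ cannot be parsed into a legal (C)V syllable (no codas are permitted; onsets are limited to one consonant).
Each unlicensed consonant becomes the onset of a new syllable: /ʔ/ → /ʔo/, /p/ → /po/.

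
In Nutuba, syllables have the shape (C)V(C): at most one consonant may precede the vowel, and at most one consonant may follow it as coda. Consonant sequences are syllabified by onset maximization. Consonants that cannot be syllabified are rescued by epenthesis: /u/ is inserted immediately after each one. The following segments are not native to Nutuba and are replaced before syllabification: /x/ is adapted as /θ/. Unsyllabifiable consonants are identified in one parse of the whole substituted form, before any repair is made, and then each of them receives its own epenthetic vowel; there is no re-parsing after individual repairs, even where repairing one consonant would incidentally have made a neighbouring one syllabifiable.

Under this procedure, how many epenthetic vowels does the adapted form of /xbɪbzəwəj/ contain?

1

After substitution the input is /θbɪbzəwəj/.
The unsyllabifiable consonants are /θ/; each receives one epenthetic vowel.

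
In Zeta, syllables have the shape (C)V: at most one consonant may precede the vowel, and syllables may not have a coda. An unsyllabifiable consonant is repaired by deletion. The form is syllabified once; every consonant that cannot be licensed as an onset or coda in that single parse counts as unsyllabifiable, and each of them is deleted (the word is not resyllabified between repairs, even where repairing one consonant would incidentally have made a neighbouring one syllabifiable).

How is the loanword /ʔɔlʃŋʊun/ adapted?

Syllabifying with onset maximization leaves /l/, /ʃ/, /n/ stranded (no codas are permitted; onsets are limited to one consonant).
Deletion applies to /l/, /ʃ/, /n/.

ʔɔŋʊu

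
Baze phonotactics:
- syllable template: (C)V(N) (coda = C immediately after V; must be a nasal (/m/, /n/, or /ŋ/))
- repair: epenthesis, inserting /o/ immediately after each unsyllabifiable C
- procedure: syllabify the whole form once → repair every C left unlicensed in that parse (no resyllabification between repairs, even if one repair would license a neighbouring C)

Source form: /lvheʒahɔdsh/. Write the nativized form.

lovoheʒahɔdosoho

The consonants /l/, /v/, /d/, /s/, /h/ cannot be parsed into a legal (C)V(N) syllable (only a nasal (/m/, /n/, or /ŋ/) is licensed in coda position; onsets are limited to one consonant).
Epenthesis after each stranded consonant: /l/ → /lo/, /v/ → /vo/, /d/ → /do/, /s/ → /so/, /h/ → /ho/.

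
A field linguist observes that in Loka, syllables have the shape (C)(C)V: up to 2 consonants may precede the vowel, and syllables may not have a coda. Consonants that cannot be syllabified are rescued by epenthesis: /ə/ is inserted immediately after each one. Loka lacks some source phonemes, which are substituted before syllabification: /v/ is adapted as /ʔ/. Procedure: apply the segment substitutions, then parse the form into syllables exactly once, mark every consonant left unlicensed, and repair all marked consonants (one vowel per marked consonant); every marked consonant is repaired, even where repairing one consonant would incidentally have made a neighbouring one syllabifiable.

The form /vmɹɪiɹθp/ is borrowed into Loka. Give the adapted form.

ʔəmɹɪiɹəθəpə

Substitution: /v/ → /ʔ/, giving /ʔmɹɪiɹθp/.
Syllabifying with onset maximization leaves /ʔ/, /ɹ/, /θ/, /p/ stranded (no codas are permitted; onsets may contain at most 2 consonants).
Epenthesis after each stranded consonant: /ʔ/ → /ʔə/, /ɹ/ → /ɹə/, /θ/ → /θə/, /p/ → /pə/.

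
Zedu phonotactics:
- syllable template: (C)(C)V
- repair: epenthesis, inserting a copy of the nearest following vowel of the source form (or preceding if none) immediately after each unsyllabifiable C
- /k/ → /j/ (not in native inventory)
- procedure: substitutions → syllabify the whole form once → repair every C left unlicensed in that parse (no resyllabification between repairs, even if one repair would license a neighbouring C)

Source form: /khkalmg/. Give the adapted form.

jahjalamaga

Substitution: /k/ → /j/, giving /jhjalmg/.
Under (C)(C)V, the unsyllabifiable consonants are /j/, /l/, /m/, /g/ (no codas are permitted; onsets may contain at most 2 consonants).
Inserting the epenthetic vowel yields /j/ → /ja/, /l/ → /la/, /m/ → /ma/, /g/ → /ga/.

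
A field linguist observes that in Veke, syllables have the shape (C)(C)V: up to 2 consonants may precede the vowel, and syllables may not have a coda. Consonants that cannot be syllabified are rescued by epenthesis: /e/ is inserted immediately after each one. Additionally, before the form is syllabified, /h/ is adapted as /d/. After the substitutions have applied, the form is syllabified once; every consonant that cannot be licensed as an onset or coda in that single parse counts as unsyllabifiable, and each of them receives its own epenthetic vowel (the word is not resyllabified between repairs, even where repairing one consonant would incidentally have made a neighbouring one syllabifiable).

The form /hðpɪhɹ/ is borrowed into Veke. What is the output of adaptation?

deðpɪdeɹe

Substitution: /h/ → /d/, giving /dðpɪdɹ/.
Under (C)(C)V, the unsyllabifiable consonants are /d/, /d/, /ɹ/ (no codas are permitted; onsets may contain at most 2 consonants).
Epenthesis after each stranded consonant: /d/ → /de/, /d/ → /de/, /ɹ/ → /ɹe/.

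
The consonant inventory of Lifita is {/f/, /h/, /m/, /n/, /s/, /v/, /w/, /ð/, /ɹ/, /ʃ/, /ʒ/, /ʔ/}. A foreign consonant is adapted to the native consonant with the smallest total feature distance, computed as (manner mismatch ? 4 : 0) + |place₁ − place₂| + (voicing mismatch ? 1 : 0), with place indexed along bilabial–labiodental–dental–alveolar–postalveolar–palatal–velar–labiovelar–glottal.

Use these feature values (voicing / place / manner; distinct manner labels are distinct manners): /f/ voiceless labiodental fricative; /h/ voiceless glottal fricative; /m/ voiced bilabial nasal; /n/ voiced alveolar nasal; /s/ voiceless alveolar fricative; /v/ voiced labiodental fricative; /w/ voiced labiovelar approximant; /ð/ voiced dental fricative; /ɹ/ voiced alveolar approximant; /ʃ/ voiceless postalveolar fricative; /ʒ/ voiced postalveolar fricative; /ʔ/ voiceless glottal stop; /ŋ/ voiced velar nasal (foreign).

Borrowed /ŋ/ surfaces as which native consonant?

n

/n/ is closest: same manner (nasal), place distance 3 (velar→alveolar), same voicing; total 3. Next closest is /w/ at distance 5.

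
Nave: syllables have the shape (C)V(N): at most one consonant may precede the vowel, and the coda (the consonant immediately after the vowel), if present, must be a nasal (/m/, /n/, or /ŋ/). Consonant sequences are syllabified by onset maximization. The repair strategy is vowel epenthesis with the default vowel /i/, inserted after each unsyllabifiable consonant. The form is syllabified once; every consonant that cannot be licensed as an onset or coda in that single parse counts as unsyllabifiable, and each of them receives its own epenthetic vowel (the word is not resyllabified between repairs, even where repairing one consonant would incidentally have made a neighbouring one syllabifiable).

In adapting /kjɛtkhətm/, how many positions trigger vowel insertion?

5

The unsyllabifiable consonants are /k/, /t/, /k/, /t/, /m/; each receives one epenthetic vowel.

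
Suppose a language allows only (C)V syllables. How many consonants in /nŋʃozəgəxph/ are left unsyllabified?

Under (C)V, the unsyllabifiable consonants are /n/, /ŋ/, /x/, /p/, /h/ (no codas are permitted; onsets are limited to one consonant).

5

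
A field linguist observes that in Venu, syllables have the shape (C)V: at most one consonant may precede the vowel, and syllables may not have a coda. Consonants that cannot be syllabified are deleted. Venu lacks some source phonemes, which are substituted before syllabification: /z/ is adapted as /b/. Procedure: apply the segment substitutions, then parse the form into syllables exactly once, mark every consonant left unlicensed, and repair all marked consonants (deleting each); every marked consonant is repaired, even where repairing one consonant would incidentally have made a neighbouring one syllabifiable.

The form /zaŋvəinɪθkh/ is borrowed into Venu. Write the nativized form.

Substitution: /z/ → /b/, giving /baŋvəinɪθkh/.
Syllabifying with onset maximization leaves /ŋ/, /θ/, /k/, /h/ stranded (no codas are permitted; onsets are limited to one consonant).
Each unlicensed consonant is deleted: /ŋ/, /θ/, /k/, /h/.

bavəinɪ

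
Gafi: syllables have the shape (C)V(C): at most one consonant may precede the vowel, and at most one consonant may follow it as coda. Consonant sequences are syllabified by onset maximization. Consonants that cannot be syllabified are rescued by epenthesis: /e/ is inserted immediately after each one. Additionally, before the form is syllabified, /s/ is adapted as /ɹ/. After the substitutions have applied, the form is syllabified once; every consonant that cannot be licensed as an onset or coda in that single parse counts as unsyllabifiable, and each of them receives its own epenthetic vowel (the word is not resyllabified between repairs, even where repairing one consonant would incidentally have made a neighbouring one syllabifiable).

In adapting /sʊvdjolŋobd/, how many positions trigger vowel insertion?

2

After substitution the input is /ɹʊvdjolŋobd/.
The unsyllabifiable consonants are /d/, /d/; each receives one epenthetic vowel.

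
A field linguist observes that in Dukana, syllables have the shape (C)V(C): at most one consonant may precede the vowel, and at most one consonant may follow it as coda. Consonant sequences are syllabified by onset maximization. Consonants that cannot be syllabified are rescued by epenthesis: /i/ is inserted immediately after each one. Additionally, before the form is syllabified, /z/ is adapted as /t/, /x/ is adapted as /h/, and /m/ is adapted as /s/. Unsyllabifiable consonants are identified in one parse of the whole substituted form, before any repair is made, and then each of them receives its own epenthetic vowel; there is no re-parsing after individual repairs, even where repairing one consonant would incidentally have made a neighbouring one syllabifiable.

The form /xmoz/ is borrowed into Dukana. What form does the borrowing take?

Substitution: /x/ → /h/, /m/ → /s/, /z/ → /t/, giving /hsot/.
Syllabifying with onset maximization leaves /h/ stranded (at most one coda consonant is licensed; onsets are limited to one consonant).
Inserting the epenthetic vowel yields /h/ → /hi/.

hisot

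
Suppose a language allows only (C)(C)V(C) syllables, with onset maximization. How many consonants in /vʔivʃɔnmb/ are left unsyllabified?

2

The consonants /m/, /b/ cannot be parsed into a legal (C)(C)V(C) syllable (at most one coda consonant is licensed; onsets may contain at most 2 consonants).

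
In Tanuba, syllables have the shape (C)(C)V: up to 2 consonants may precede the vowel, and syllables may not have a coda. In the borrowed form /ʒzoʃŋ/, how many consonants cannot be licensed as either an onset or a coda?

Under (C)(C)V, the unsyllabifiable consonants are /ʃ/, /ŋ/ (no codas are permitted; onsets may contain at most 2 consonants).

2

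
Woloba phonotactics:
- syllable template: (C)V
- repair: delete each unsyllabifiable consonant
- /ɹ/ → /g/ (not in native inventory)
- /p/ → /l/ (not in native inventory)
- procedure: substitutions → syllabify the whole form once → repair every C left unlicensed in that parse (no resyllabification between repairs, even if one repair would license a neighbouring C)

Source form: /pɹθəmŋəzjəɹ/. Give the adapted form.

θəŋəjə

Substitution: /p/ → /l/, /ɹ/ → /g/, giving /lgθəmŋəzjəg/.
Under (C)V, the unsyllabifiable consonants are /l/, /g/, /m/, /z/, /g/ (no codas are permitted; onsets are limited to one consonant).
Each unlicensed consonant is deleted: /l/, /g/, /m/, /z/, /g/.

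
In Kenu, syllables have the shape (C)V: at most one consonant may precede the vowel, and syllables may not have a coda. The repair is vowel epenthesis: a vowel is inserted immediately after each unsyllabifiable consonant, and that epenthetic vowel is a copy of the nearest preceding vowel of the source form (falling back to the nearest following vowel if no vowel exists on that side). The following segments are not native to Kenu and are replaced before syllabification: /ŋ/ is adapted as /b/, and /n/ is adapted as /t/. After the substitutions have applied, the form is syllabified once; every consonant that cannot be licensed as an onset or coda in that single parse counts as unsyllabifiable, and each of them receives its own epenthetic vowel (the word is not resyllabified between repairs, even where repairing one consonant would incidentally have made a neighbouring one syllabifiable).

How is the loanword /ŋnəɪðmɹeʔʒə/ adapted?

bətəɪðɪmɪɹeʔeʒə

Substitution: /ŋ/ → /b/, /n/ → /t/, giving /btəɪðmɹeʔʒə/.
The consonants /b/, /ð/, /m/, /ʔ/ cannot be parsed into a legal (C)V syllable (no codas are permitted; onsets are limited to one consonant).
Epenthesis after each stranded consonant: /b/ → /bə/, /ð/ → /ðɪ/, /m/ → /mɪ/, /ʔ/ → /ʔe/.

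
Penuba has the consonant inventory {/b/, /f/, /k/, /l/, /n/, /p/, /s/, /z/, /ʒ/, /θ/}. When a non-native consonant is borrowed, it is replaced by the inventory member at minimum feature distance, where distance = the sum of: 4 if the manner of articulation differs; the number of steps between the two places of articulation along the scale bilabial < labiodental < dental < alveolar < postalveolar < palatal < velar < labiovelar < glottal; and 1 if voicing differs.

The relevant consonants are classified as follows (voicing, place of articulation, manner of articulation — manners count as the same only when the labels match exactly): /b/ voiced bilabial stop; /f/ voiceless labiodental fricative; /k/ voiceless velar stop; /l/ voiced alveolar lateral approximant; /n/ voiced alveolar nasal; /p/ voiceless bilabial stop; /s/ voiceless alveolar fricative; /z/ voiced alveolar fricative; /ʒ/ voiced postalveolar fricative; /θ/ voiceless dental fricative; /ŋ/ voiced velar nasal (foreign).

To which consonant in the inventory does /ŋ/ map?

n

/n/ is closest: same manner (nasal), place distance 3 (velar→alveolar), same voicing; total 3. Next closest is /k/ at distance 5.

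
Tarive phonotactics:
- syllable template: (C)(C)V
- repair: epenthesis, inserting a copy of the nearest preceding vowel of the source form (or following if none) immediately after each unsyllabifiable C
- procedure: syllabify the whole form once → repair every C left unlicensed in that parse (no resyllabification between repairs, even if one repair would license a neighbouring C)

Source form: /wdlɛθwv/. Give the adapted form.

wɛdlɛθɛwɛvɛ

Under (C)(C)V, the unsyllabifiable consonants are /w/, /θ/, /w/, /v/ (no codas are permitted; onsets may contain at most 2 consonants).
Each unlicensed consonant becomes the onset of a new syllable: /w/ → /wɛ/, /θ/ → /θɛ/, /w/ → /wɛ/, /v/ → /vɛ/.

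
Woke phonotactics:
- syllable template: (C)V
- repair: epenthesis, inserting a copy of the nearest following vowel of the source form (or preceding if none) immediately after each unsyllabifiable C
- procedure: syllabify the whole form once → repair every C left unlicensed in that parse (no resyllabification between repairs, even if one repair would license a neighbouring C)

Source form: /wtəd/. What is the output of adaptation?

wətədə

The consonants /w/, /d/ cannot be parsed into a legal (C)V syllable (no codas are permitted; onsets are limited to one consonant).
Inserting the epenthetic vowel yields /w/ → /wə/, /d/ → /də/.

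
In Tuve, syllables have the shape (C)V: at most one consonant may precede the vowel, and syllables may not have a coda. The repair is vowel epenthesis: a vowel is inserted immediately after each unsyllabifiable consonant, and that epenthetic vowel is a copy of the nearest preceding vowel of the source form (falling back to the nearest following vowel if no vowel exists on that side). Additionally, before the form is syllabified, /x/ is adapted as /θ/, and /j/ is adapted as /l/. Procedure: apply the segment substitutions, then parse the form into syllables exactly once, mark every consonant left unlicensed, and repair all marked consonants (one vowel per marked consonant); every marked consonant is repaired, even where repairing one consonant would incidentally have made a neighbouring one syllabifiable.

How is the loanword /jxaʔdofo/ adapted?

laθaʔadofo

Substitution: /j/ → /l/, /x/ → /θ/, giving /lθaʔdofo/.
Under (C)V, the unsyllabifiable consonants are /l/, /ʔ/ (no codas are permitted; onsets are limited to one consonant).
Each unlicensed consonant becomes the onset of a new syllable: /l/ → /la/, /ʔ/ → /ʔa/.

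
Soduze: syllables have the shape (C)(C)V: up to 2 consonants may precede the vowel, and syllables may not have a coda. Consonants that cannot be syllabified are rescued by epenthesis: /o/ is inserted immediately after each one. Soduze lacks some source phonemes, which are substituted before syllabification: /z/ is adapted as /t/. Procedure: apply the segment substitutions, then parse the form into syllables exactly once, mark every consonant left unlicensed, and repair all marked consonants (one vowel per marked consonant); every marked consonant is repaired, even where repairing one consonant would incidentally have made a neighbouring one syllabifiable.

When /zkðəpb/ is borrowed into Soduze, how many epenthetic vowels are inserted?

3

After substitution the input is /tkðəpb/.
The unsyllabifiable consonants are /t/, /p/, /b/; each receives one epenthetic vowel.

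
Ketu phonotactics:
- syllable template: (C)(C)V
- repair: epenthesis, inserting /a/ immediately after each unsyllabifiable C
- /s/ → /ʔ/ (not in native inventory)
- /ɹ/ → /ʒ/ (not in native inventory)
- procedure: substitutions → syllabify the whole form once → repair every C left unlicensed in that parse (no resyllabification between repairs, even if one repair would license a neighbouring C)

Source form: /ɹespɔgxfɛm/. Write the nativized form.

Substitution: /ɹ/ → /ʒ/, /s/ → /ʔ/, giving /ʒeʔpɔgxfɛm/.
The consonants /g/, /m/ cannot be parsed into a legal (C)(C)V syllable (no codas are permitted; onsets may contain at most 2 consonants).
Each unlicensed consonant becomes the onset of a new syllable: /g/ → /ga/, /m/ → /ma/.

ʒeʔpɔgaxfɛma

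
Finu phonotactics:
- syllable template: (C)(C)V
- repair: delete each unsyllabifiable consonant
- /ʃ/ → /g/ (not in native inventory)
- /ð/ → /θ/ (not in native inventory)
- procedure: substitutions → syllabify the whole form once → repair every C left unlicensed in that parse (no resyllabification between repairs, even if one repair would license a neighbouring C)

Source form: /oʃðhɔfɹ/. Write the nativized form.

oθhɔ

Substitution: /ʃ/ → /g/, /ð/ → /θ/, giving /ogθhɔfɹ/.
Syllabifying with onset maximization leaves /g/, /f/, /ɹ/ stranded (no codas are permitted; onsets may contain at most 2 consonants).
Deletion applies to /g/, /f/, /ɹ/.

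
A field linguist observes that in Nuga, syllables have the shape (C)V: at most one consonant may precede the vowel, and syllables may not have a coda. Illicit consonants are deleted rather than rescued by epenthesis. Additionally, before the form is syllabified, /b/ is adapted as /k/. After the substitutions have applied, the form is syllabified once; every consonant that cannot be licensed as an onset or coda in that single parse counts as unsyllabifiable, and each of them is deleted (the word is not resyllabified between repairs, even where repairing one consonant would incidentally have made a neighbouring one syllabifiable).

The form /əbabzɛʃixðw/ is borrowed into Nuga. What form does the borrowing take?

Substitution: /b/ → /k/, giving /əkakzɛʃixðw/.
Under (C)V, the unsyllabifiable consonants are /k/, /x/, /ð/, /w/ (no codas are permitted; onsets are limited to one consonant).
Each unlicensed consonant is deleted: /k/, /x/, /ð/, /w/.

əkazɛʃi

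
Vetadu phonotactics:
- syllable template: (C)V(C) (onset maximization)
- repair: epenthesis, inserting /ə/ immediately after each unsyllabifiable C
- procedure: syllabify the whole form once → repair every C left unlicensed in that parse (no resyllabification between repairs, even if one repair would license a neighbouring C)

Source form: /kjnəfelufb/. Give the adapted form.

Under (C)V(C), the unsyllabifiable consonants are /k/, /j/, /b/ (at most one coda consonant is licensed; onsets are limited to one consonant).
Inserting the epenthetic vowel yields /k/ → /kə/, /j/ → /jə/, /b/ → /bə/.

kəjənəfelufbə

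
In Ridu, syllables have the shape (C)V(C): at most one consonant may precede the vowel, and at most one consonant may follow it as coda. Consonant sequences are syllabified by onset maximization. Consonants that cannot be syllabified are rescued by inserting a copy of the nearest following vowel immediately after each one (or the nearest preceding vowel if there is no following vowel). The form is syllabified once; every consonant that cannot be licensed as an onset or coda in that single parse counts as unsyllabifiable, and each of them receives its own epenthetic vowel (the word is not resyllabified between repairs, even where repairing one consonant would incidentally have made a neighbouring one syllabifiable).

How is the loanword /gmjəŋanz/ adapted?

gəməjəŋanza

Syllabifying with onset maximization leaves /g/, /m/, /z/ stranded (at most one coda consonant is licensed; onsets are limited to one consonant).
Epenthesis after each stranded consonant: /g/ → /gə/, /m/ → /mə/, /z/ → /za/.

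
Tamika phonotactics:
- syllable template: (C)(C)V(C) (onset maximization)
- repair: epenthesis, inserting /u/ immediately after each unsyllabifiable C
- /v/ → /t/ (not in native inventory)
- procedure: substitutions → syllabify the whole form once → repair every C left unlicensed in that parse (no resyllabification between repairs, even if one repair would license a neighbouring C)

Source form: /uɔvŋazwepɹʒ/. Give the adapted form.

Substitution: /v/ → /t/, giving /uɔtŋazwepɹʒ/.
Syllabifying with onset maximization leaves /ɹ/, /ʒ/ stranded (at most one coda consonant is licensed; onsets may contain at most 2 consonants).
Each unlicensed consonant becomes the onset of a new syllable: /ɹ/ → /ɹu/, /ʒ/ → /ʒu/.

uɔtŋazwepɹuʒu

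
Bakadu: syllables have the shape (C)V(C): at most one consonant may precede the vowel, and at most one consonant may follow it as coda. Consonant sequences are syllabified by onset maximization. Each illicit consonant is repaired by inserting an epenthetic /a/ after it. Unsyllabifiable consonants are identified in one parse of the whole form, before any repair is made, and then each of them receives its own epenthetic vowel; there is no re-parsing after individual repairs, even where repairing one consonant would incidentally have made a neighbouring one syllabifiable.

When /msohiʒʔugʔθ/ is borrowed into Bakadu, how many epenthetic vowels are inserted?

3

The unsyllabifiable consonants are /m/, /ʔ/, /θ/; each receives one epenthetic vowel.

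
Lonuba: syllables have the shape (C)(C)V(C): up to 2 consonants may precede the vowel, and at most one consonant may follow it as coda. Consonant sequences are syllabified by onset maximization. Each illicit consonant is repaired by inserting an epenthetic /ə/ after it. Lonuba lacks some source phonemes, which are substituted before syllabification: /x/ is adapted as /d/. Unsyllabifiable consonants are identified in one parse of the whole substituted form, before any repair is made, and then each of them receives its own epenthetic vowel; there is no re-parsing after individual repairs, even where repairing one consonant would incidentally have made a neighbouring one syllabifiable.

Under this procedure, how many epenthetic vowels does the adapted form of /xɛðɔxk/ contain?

After substitution the input is /dɛðɔdk/.
The unsyllabifiable consonants are /k/; each receives one epenthetic vowel.

1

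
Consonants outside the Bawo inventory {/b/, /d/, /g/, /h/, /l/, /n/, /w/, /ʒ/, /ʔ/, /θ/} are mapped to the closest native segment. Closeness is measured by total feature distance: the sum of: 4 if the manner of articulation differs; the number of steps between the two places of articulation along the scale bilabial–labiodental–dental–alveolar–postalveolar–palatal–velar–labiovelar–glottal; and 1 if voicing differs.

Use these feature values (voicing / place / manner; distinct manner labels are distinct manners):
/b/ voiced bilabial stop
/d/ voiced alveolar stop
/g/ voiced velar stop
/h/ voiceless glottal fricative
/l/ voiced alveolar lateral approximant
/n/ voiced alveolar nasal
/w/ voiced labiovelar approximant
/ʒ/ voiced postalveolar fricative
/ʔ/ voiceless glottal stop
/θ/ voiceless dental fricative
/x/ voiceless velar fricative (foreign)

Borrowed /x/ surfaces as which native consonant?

h

/h/ is closest: same manner (fricative), place distance 2 (velar→glottal), same voicing; total 2. Next closest is /ʒ/ at distance 3.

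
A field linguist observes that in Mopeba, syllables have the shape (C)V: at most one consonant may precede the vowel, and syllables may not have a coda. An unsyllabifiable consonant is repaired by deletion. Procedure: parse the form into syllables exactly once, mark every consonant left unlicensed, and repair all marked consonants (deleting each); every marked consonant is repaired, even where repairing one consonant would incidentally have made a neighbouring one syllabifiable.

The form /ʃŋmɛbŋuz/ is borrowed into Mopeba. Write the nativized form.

The consonants /ʃ/, /ŋ/, /b/, /z/ cannot be parsed into a legal (C)V syllable (no codas are permitted; onsets are limited to one consonant).
Each unlicensed consonant is deleted: /ʃ/, /ŋ/, /b/, /z/.

mɛŋu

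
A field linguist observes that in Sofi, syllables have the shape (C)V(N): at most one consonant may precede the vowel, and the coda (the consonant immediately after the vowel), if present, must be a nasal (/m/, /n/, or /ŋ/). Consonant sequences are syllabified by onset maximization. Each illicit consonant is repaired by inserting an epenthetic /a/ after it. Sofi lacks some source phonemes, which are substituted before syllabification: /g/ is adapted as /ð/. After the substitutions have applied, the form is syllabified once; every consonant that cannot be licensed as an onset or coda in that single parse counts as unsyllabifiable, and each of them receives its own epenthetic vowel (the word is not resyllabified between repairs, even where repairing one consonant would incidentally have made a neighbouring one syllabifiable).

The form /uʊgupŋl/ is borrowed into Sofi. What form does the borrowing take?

uʊðupaŋala

Substitution: /g/ → /ð/, giving /uʊðupŋl/.
Under (C)V(N), the unsyllabifiable consonants are /p/, /ŋ/, /l/ (only a nasal (/m/, /n/, or /ŋ/) is licensed in coda position; onsets are limited to one consonant).
Epenthesis after each stranded consonant: /p/ → /pa/, /ŋ/ → /ŋa/, /l/ → /la/.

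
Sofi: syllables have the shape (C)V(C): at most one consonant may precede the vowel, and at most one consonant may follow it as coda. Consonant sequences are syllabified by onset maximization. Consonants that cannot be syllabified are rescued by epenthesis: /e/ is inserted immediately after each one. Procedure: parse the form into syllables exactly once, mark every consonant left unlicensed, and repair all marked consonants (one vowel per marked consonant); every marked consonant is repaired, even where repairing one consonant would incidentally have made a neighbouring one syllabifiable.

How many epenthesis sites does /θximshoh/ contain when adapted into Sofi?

2

The unsyllabifiable consonants are /θ/, /s/; each receives one epenthetic vowel.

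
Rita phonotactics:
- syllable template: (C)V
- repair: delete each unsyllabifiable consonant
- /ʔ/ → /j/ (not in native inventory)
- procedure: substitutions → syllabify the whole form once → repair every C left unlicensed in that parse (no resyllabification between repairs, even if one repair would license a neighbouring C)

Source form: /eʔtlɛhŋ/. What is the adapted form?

Substitution: /ʔ/ → /j/, giving /ejtlɛhŋ/.
The consonants /j/, /t/, /h/, /ŋ/ cannot be parsed into a legal (C)V syllable (no codas are permitted; onsets are limited to one consonant).
Deleting the stranded consonants removes /j/, /t/, /h/, /ŋ/.

elɛ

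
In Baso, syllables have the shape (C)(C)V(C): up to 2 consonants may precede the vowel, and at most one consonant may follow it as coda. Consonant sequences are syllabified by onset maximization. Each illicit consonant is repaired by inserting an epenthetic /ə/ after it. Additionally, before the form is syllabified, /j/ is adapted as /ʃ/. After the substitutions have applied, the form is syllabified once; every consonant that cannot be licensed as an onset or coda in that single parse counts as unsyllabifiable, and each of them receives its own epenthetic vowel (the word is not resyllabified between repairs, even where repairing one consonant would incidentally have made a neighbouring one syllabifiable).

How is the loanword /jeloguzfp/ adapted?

ʃeloguzfəpə

Substitution: /j/ → /ʃ/, giving /ʃeloguzfp/.
The consonants /f/, /p/ cannot be parsed into a legal (C)(C)V(C) syllable (at most one coda consonant is licensed; onsets may contain at most 2 consonants).
Epenthesis after each stranded consonant: /f/ → /fə/, /p/ → /pə/.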